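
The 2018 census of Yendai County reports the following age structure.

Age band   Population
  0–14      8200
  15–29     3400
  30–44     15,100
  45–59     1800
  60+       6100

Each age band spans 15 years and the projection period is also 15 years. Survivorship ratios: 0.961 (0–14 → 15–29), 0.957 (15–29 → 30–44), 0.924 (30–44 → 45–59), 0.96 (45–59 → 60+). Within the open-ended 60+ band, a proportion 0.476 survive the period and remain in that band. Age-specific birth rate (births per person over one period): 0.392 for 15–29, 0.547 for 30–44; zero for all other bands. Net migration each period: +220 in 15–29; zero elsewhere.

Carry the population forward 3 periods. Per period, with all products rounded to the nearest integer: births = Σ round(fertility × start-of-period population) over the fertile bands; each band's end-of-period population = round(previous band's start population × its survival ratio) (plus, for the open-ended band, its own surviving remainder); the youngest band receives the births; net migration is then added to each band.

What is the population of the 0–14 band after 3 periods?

— Period 1 —
Births: 3400 × 0.392 = 1333  |  15100 × 0.547 = 8260 ⇒ total 9593
15–29: 8200 × 0.961 = 7880
30–44: 3400 × 0.957 = 3254
45–59: 15100 × 0.924 = 13952
60+: 1800 × 0.96 + 6100 × 0.476 = 1728 + 2904 = 4632
Net migration: 15–29 + 220 → 8100
End of period: [9593, 8100, 3254, 13952, 4632]
— Period 2 —
Births: 8100 × 0.392 = 3175  |  3254 × 0.547 = 1780 ⇒ total 4955
15–29: 9593 × 0.961 = 9219
30–44: 8100 × 0.957 = 7752
45–59: 3254 × 0.924 = 3007
60+: 13952 × 0.96 + 4632 × 0.476 = 13394 + 2205 = 15599
Net migration: 15–29 + 220 → 9439
End of period: [4955, 9439, 7752, 3007, 15599]
— Period 3 —
Births: 9439 × 0.392 = 3700  |  7752 × 0.547 = 4240 ⇒ total 7940
15–29: 4955 × 0.961 = 4762
30–44: 9439 × 0.957 = 9033
45–59: 7752 × 0.924 = 7163
60+: 3007 × 0.96 + 15599 × 0.476 = 2887 + 7425 = 10312
Net migration: 15–29 + 220 → 4982
End of period: [7940, 4982, 9033, 7163, 10312]

7940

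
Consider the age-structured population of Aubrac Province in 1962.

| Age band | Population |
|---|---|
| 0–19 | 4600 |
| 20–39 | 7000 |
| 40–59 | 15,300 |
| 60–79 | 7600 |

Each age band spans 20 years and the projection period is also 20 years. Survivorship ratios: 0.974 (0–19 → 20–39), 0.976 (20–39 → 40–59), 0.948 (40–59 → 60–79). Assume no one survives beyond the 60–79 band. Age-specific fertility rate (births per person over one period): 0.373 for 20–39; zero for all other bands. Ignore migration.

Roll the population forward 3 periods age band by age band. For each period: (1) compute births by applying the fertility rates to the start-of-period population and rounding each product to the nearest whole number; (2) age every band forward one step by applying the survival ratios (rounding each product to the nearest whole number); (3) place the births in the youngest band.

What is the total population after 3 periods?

[period 1]
Births: 7000 × 0.373 = 2611
20–39: 4600 × 0.974 = 4480
40–59: 7000 × 0.976 = 6832
60–79: 15300 × 0.948 = 14504
Giving 2611 / 4480 / 6832 / 14504.
[period 2]
Births: 4480 × 0.373 = 1671
20–39: 2611 × 0.974 = 2543
40–59: 4480 × 0.976 = 4372
60–79: 6832 × 0.948 = 6477
Giving 1671 / 2543 / 4372 / 6477.
[period 3]
Births: 2543 × 0.373 = 949
20–39: 1671 × 0.974 = 1628
40–59: 2543 × 0.976 = 2482
60–79: 4372 × 0.948 = 4145
Giving 949 / 1628 / 2482 / 4145.
Total after period 3: 949 + 1628 + 2482 + 4145 = 9204

9204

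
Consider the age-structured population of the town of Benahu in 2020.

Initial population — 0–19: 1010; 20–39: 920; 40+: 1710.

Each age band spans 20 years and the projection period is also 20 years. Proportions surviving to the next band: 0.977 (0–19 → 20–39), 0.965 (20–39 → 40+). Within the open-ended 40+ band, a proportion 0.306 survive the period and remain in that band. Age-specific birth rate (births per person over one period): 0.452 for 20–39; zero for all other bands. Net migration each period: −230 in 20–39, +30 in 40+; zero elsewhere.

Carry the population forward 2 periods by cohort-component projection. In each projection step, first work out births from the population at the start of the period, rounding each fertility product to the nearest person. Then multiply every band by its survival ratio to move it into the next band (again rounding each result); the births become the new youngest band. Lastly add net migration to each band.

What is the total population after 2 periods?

1720

— Period 1 —
Births: 920 × 0.452 = 416
20–39: 1010 × 0.977 = 987
40+: 920 × 0.965 + 1710 × 0.306 = 888 + 523 = 1411
Net migration: 20–39 − 230 → 757; 40+ + 30 → 1441
End of period: [416, 757, 1441]
— Period 2 —
Births: 757 × 0.452 = 342
20–39: 416 × 0.977 = 406
40+: 757 × 0.965 + 1441 × 0.306 = 731 + 441 = 1172
Net migration: 20–39 − 230 → 176; 40+ + 30 → 1202
End of period: [342, 176, 1202]
Total after period 2: 342 + 176 + 1202 = 1720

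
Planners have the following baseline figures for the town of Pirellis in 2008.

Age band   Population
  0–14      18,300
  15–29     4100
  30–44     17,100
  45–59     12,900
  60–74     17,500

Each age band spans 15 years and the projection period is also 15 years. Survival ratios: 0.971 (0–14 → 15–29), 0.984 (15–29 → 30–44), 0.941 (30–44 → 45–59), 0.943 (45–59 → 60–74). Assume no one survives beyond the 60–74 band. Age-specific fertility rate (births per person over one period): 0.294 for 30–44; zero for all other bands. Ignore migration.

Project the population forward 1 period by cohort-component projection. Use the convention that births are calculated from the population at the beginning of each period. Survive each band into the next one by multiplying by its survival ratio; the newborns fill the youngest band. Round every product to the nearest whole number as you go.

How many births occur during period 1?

Call the bands 1 to 5, youngest first.
[period 1]
Births: 17100 × 0.294 = 5027
Band 2: 18300 × 0.971 = 17769
Band 3: 4100 × 0.984 = 4034
Band 4: 17100 × 0.941 = 16091
Band 5: 12900 × 0.943 = 12165
Population now: 0–14=5027, 15–29=17769, 30–44=4034, 45–59=16091, 60–74=12165

5027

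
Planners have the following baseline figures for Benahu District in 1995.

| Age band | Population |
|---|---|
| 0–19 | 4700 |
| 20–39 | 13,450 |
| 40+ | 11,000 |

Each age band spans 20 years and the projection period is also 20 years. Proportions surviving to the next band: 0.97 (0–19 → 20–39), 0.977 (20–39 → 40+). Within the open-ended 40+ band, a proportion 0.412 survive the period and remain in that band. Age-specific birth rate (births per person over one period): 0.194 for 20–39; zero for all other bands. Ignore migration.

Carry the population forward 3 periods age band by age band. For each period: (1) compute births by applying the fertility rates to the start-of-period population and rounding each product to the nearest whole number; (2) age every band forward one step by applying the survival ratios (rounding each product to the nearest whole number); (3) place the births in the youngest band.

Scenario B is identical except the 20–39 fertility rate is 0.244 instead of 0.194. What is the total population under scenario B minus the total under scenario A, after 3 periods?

1146

Call the groups 1 to 3, youngest first.
Period 1:
Births: 13450 × 0.194 = 2609
Group 2: 4700 × 0.97 = 4559
Group 3: 13450 × 0.977 + 11000 × 0.412 = 13141 + 4532 = 17673
→ [2609, 4559, 17673]
Period 2:
Births: 4559 × 0.194 = 884
Group 2: 2609 × 0.97 = 2531
Group 3: 4559 × 0.977 + 17673 × 0.412 = 4454 + 7281 = 11735
→ [884, 2531, 11735]
Period 3:
Births: 2531 × 0.194 = 491
Group 2: 884 × 0.97 = 857
Group 3: 2531 × 0.977 + 11735 × 0.412 = 2473 + 4835 = 7308
→ [491, 857, 7308]
Scenario A total after 3 periods: 8656
Scenario B projection —
Period 1:
Births: 13450 × 0.244 = 3282
Group 2: 4700 × 0.97 = 4559
Group 3: 13450 × 0.977 + 11000 × 0.412 = 13141 + 4532 = 17673
→ [3282, 4559, 17673]
Period 2:
Births: 4559 × 0.244 = 1112
Group 2: 3282 × 0.97 = 3184
Group 3: 4559 × 0.977 + 17673 × 0.412 = 4454 + 7281 = 11735
→ [1112, 3184, 11735]
Period 3:
Births: 3184 × 0.244 = 777
Group 2: 1112 × 0.97 = 1079
Group 3: 3184 × 0.977 + 11735 × 0.412 = 3111 + 4835 = 7946
→ [777, 1079, 7946]
Scenario B total after 3 periods: 9802
Difference B − A = 9802 − 8656 = 1146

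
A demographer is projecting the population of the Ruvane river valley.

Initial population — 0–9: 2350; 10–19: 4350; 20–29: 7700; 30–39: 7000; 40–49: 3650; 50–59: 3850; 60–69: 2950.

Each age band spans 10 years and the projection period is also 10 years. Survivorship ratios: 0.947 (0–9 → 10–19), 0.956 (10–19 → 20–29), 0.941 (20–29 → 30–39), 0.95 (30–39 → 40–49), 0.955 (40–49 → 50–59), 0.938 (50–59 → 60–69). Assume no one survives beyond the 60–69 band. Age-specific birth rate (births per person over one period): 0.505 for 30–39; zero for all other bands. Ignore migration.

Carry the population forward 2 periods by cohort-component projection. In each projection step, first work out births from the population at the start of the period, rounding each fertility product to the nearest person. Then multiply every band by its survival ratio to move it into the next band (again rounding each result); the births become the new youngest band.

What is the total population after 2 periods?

29553

Period 1:
Births: 7000 * 0.505 = 3535
10–19: 2350 * 0.947 = 2225
20–29: 4350 * 0.956 = 4159
30–39: 7700 * 0.941 = 7246
40–49: 7000 * 0.95 = 6650
50–59: 3650 * 0.955 = 3486
60–69: 3850 * 0.938 = 3611
Population now: 0–9=3535, 10–19=2225, 20–29=4159, 30–39=7246, 40–49=6650, 50–59=3486, 60–69=3611
Period 2:
Births: 7246 * 0.505 = 3659
10–19: 3535 * 0.947 = 3348
20–29: 2225 * 0.956 = 2127
30–39: 4159 * 0.941 = 3914
40–49: 7246 * 0.95 = 6884
50–59: 6650 * 0.955 = 6351
60–69: 3486 * 0.938 = 3270
Population now: 0–9=3659, 10–19=3348, 20–29=2127, 30–39=3914, 40–49=6884, 50–59=6351, 60–69=3270
Total after period 2: 3659 + 3348 + 2127 + 3914 + 6884 + 6351 + 3270 = 29553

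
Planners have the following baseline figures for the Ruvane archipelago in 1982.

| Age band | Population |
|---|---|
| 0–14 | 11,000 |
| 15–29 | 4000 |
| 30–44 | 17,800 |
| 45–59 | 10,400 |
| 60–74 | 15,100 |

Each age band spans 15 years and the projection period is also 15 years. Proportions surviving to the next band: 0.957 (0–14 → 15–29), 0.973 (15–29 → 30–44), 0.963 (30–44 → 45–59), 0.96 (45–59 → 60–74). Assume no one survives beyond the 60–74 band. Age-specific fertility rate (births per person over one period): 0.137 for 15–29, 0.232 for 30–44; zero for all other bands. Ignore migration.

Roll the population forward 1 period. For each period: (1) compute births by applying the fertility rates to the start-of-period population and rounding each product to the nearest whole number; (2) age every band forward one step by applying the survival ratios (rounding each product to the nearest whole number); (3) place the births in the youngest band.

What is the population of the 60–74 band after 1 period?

9984

(Bands numbered youngest = 1 to oldest = 5.)
[period 1]
Births: 4000 × 0.137 = 548, 17800 × 0.232 = 4130 ⇒ total 4678
Band 2: 11000 × 0.957 = 10527
Band 3: 4000 × 0.973 = 3892
Band 4: 17800 × 0.963 = 17141
Band 5: 10400 × 0.96 = 9984
Giving 4678 / 10527 / 3892 / 17141 / 9984.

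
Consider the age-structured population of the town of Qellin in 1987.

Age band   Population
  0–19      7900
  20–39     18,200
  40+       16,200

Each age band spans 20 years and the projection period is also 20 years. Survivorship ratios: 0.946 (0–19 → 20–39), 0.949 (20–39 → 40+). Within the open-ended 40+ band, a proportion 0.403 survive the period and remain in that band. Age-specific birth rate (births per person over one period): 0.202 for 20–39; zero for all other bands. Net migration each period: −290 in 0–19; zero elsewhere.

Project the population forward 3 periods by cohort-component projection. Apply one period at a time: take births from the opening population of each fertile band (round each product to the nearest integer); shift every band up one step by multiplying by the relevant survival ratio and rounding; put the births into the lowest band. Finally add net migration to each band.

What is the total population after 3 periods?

11275

Let group 1 be 0–19 through group 3 = 40+.
After projecting period 1:
Births: 18200 × 0.202 = 3676
Group 2: 7900 × 0.946 = 7473
Group 3: 18200 × 0.949 + 16200 × 0.403 = 17272 + 6529 = 23801
Net migration: Group 1 − 290 → 3386
End of period: [3386, 7473, 23801]
After projecting period 2:
Births: 7473 × 0.202 = 1510
Group 2: 3386 × 0.946 = 3203
Group 3: 7473 × 0.949 + 23801 × 0.403 = 7092 + 9592 = 16684
Net migration: Group 1 − 290 → 1220
End of period: [1220, 3203, 16684]
After projecting period 3:
Births: 3203 × 0.202 = 647
Group 2: 1220 × 0.946 = 1154
Group 3: 3203 × 0.949 + 16684 × 0.403 = 3040 + 6724 = 9764
Net migration: Group 1 − 290 → 357
End of period: [357, 1154, 9764]
Total after period 3: 357 + 1154 + 9764 = 11275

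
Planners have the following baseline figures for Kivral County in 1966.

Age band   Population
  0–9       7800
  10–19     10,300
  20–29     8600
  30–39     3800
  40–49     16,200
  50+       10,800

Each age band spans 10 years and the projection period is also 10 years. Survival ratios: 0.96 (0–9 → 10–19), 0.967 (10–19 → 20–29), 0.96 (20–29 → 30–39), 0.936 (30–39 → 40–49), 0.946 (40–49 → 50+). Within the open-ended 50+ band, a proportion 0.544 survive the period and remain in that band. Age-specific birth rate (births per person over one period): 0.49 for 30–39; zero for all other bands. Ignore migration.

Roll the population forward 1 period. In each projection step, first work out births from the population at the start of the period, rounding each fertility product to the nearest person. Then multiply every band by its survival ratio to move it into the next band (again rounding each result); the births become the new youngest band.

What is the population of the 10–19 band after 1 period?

After projecting period 1:
Births: 3800 × 0.49 = 1862
10–19: 7800 × 0.96 = 7488
20–29: 10300 × 0.967 = 9960
30–39: 8600 × 0.96 = 8256
40–49: 3800 × 0.936 = 3557
50+: 16200 × 0.946 + 10800 × 0.544 = 15325 + 5875 = 21200
End of period: [1862, 7488, 9960, 8256, 3557, 21200]

7488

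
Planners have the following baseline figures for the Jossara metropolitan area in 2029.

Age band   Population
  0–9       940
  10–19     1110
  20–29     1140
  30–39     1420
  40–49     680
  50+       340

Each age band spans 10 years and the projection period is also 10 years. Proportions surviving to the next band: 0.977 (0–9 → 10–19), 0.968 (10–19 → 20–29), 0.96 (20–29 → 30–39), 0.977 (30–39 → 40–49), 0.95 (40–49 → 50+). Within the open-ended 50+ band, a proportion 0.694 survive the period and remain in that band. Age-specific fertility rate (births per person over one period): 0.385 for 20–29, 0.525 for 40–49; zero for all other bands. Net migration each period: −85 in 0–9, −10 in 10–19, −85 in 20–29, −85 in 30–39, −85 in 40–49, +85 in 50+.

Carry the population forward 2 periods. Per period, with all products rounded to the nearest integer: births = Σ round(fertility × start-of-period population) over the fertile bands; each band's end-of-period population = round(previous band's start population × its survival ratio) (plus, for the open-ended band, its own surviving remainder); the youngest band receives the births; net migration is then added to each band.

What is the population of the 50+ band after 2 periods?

1993

Let band 1 be 0–9 through band 6 = 50+.
[period 1]
Births: 1140 × 0.385 = 439 ; 680 × 0.525 = 357 → 796
Band 2: 940 × 0.977 = 918
Band 3: 1110 × 0.968 = 1074
Band 4: 1140 × 0.96 = 1094
Band 5: 1420 × 0.977 = 1387
Band 6: 680 × 0.95 + 340 × 0.694 = 646 + 236 = 882
Net migration: Band 1 − 85 → 711; Band 2 − 10 → 908; Band 3 − 85 → 989; Band 4 − 85 → 1009; Band 5 − 85 → 1302; Band 6 + 85 → 967
Giving 711 / 908 / 989 / 1009 / 1302 / 967.
[period 2]
Births: 989 × 0.385 = 381 ; 1302 × 0.525 = 684 → 1065
Band 2: 711 × 0.977 = 695
Band 3: 908 × 0.968 = 879
Band 4: 989 × 0.96 = 949
Band 5: 1009 × 0.977 = 986
Band 6: 1302 × 0.95 + 967 × 0.694 = 1237 + 671 = 1908
Net migration: Band 1 − 85 → 980; Band 2 − 10 → 685; Band 3 − 85 → 794; Band 4 − 85 → 864; Band 5 − 85 → 901; Band 6 + 85 → 1993
Giving 980 / 685 / 794 / 864 / 901 / 1993.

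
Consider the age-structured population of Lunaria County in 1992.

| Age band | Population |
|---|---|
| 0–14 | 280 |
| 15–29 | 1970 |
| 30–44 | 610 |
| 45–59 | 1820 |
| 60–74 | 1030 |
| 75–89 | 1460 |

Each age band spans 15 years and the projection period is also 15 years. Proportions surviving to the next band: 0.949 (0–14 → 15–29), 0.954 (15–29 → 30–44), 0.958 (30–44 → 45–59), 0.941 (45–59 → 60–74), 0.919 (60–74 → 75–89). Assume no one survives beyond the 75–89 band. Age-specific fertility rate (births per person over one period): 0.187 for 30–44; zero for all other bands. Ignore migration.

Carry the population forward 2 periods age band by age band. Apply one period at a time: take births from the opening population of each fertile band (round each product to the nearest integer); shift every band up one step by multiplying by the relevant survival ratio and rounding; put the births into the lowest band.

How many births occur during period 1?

114

After projecting period 1:
Births: 610 × 0.187 = 114
15–29: 280 × 0.949 = 266
30–44: 1970 × 0.954 = 1879
45–59: 610 × 0.958 = 584
60–74: 1820 × 0.941 = 1713
75–89: 1030 × 0.919 = 947
Population now: 0–14=114, 15–29=266, 30–44=1879, 45–59=584, 60–74=1713, 75–89=947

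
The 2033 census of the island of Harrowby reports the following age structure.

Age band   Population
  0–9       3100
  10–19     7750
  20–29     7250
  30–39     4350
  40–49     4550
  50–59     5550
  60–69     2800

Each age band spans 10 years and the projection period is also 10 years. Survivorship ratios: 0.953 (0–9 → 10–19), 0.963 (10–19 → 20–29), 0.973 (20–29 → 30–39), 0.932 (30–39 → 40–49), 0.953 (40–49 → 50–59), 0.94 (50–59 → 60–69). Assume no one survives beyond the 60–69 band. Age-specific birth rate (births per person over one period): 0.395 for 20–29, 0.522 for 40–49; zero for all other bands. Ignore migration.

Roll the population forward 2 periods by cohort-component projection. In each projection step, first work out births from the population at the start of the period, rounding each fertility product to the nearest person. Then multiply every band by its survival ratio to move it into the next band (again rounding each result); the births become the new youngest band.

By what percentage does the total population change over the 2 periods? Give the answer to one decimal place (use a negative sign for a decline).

-1.9

Period 1:
Births: 7250 × 0.395 = 2864 ; 4550 × 0.522 = 2375 → total 5239
10–19: 3100 × 0.953 = 2954
20–29: 7750 × 0.963 = 7463
30–39: 7250 × 0.973 = 7054
40–49: 4350 × 0.932 = 4054
50–59: 4550 × 0.953 = 4336
60–69: 5550 × 0.94 = 5217
End of period: [5239, 2954, 7463, 7054, 4054, 4336, 5217]
Period 2:
Births: 7463 × 0.395 = 2948 ; 4054 × 0.522 = 2116 → total 5064
10–19: 5239 × 0.953 = 4993
20–29: 2954 × 0.963 = 2845
30–39: 7463 × 0.973 = 7261
40–49: 7054 × 0.932 = 6574
50–59: 4054 × 0.953 = 3863
60–69: 4336 × 0.94 = 4076
End of period: [5064, 4993, 2845, 7261, 6574, 3863, 4076]
Total: 35350 → 34676; change = -674; percentage change = -1.9%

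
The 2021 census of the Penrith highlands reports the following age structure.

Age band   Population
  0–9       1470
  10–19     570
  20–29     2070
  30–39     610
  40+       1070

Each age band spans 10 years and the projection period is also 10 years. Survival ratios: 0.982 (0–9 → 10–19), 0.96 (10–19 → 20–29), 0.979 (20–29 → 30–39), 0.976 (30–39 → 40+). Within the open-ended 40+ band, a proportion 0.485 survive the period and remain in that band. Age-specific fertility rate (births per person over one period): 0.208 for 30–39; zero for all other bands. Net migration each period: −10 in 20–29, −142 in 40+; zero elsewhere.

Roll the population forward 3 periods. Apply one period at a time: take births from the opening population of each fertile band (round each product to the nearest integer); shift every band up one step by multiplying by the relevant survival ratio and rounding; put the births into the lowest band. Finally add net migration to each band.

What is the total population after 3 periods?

3470

[period 1]
Births: 610 × 0.208 = 127
10–19: 1470 × 0.982 = 1444
20–29: 570 × 0.96 = 547
30–39: 2070 × 0.979 = 2027
40+: 610 × 0.976 + 1070 × 0.485 = 595 + 519 = 1114
Net migration: 20–29 − 10 → 537; 40+ − 142 → 972
Population now: 0–9=127, 10–19=1444, 20–29=537, 30–39=2027, 40+=972
[period 2]
Births: 2027 × 0.208 = 422
10–19: 127 × 0.982 = 125
20–29: 1444 × 0.96 = 1386
30–39: 537 × 0.979 = 526
40+: 2027 × 0.976 + 972 × 0.485 = 1978 + 471 = 2449
Net migration: 20–29 − 10 → 1376; 40+ − 142 → 2307
Population now: 0–9=422, 10–19=125, 20–29=1376, 30–39=526, 40+=2307
[period 3]
Births: 526 × 0.208 = 109
10–19: 422 × 0.982 = 414
20–29: 125 × 0.96 = 120
30–39: 1376 × 0.979 = 1347
40+: 526 × 0.976 + 2307 × 0.485 = 513 + 1119 = 1632
Net migration: 20–29 − 10 → 110; 40+ − 142 → 1490
Population now: 0–9=109, 10–19=414, 20–29=110, 30–39=1347, 40+=1490
Total after period 3: 109 + 414 + 110 + 1347 + 1490 = 3470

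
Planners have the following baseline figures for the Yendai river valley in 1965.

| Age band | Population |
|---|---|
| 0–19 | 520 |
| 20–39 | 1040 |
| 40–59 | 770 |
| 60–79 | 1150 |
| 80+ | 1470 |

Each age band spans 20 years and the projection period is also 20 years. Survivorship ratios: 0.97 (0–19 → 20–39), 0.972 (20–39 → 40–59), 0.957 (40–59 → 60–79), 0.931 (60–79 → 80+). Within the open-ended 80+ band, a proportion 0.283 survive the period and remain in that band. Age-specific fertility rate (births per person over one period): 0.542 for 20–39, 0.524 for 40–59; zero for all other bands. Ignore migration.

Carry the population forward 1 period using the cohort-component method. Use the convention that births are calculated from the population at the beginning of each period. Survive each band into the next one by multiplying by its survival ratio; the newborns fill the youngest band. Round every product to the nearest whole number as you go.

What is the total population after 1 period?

4706

[period 1]
Births: 1040 × 0.542 = 564 ; 770 × 0.524 = 403 → total 967
20–39: 520 × 0.97 = 504
40–59: 1040 × 0.972 = 1011
60–79: 770 × 0.957 = 737
80+: 1150 × 0.931 + 1470 × 0.283 = 1071 + 416 = 1487
→ [967, 504, 1011, 737, 1487]
Total after period 1: 967 + 504 + 1011 + 737 + 1487 = 4706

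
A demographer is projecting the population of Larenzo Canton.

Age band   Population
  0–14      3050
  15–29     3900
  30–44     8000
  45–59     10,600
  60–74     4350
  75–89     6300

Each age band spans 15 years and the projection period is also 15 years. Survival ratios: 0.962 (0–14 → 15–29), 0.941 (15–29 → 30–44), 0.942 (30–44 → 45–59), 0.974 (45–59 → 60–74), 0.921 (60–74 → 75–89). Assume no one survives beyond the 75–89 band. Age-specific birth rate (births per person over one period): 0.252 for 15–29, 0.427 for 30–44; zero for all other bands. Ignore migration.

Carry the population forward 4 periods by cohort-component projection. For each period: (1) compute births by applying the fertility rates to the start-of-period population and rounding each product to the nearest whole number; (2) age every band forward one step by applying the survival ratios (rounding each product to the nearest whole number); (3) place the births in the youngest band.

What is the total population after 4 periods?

15891

Numbering the bands 1..6 from youngest to oldest:
After projecting period 1:
Births: 3900 × 0.252 = 983 ; 8000 × 0.427 = 3416 → total 4399
Band 2: 3050 × 0.962 = 2934
Band 3: 3900 × 0.941 = 3670
Band 4: 8000 × 0.942 = 7536
Band 5: 10600 × 0.974 = 10324
Band 6: 4350 × 0.921 = 4006
End of period: [4399, 2934, 3670, 7536, 10324, 4006]
After projecting period 2:
Births: 2934 × 0.252 = 739 ; 3670 × 0.427 = 1567 → total 2306
Band 2: 4399 × 0.962 = 4232
Band 3: 2934 × 0.941 = 2761
Band 4: 3670 × 0.942 = 3457
Band 5: 7536 × 0.974 = 7340
Band 6: 10324 × 0.921 = 9508
End of period: [2306, 4232, 2761, 3457, 7340, 9508]
After projecting period 3:
Births: 4232 × 0.252 = 1066 ; 2761 × 0.427 = 1179 → total 2245
Band 2: 2306 × 0.962 = 2218
Band 3: 4232 × 0.941 = 3982
Band 4: 2761 × 0.942 = 2601
Band 5: 3457 × 0.974 = 3367
Band 6: 7340 × 0.921 = 6760
End of period: [2245, 2218, 3982, 2601, 3367, 6760]
After projecting period 4:
Births: 2218 × 0.252 = 559 ; 3982 × 0.427 = 1700 → total 2259
Band 2: 2245 × 0.962 = 2160
Band 3: 2218 × 0.941 = 2087
Band 4: 3982 × 0.942 = 3751
Band 5: 2601 × 0.974 = 2533
Band 6: 3367 × 0.921 = 3101
End of period: [2259, 2160, 2087, 3751, 2533, 3101]
Total after period 4: 2259 + 2160 + 2087 + 3751 + 2533 + 3101 = 15891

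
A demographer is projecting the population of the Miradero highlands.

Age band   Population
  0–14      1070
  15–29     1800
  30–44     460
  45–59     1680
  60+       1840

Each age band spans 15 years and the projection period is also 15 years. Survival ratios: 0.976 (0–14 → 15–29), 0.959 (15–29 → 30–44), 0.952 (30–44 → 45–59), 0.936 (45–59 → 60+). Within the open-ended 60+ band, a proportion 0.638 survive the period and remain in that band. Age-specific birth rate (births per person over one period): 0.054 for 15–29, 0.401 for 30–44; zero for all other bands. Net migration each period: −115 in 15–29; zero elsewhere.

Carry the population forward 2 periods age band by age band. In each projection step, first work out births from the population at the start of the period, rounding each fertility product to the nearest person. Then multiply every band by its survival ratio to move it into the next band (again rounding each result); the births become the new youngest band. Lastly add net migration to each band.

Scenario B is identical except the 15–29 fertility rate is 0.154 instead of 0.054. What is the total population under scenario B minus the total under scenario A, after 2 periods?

Period 1:
Births: 1800 × 0.054 = 97 ; 460 × 0.401 = 184 → 281
15–29: 1070 × 0.976 = 1044
30–44: 1800 × 0.959 = 1726
45–59: 460 × 0.952 = 438
60+: 1680 × 0.936 + 1840 × 0.638 = 1572 + 1174 = 2746
Net migration: 15–29 − 115 → 929
→ [281, 929, 1726, 438, 2746]
Period 2:
Births: 929 × 0.054 = 50 ; 1726 × 0.401 = 692 → 742
15–29: 281 × 0.976 = 274
30–44: 929 × 0.959 = 891
45–59: 1726 × 0.952 = 1643
60+: 438 × 0.936 + 2746 × 0.638 = 410 + 1752 = 2162
Net migration: 15–29 − 115 → 159
→ [742, 159, 891, 1643, 2162]
Scenario A total after 2 periods: 5597
Scenario B projection —
Period 1:
Births: 1800 × 0.154 = 277 ; 460 × 0.401 = 184 → 461
15–29: 1070 × 0.976 = 1044
30–44: 1800 × 0.959 = 1726
45–59: 460 × 0.952 = 438
60+: 1680 × 0.936 + 1840 × 0.638 = 1572 + 1174 = 2746
Net migration: 15–29 − 115 → 929
→ [461, 929, 1726, 438, 2746]
Period 2:
Births: 929 × 0.154 = 143 ; 1726 × 0.401 = 692 → 835
15–29: 461 × 0.976 = 450
30–44: 929 × 0.959 = 891
45–59: 1726 × 0.952 = 1643
60+: 438 × 0.936 + 2746 × 0.638 = 410 + 1752 = 2162
Net migration: 15–29 − 115 → 335
→ [835, 335, 891, 1643, 2162]
Scenario B total after 2 periods: 5866
Difference B − A = 5866 − 5597 = 269

269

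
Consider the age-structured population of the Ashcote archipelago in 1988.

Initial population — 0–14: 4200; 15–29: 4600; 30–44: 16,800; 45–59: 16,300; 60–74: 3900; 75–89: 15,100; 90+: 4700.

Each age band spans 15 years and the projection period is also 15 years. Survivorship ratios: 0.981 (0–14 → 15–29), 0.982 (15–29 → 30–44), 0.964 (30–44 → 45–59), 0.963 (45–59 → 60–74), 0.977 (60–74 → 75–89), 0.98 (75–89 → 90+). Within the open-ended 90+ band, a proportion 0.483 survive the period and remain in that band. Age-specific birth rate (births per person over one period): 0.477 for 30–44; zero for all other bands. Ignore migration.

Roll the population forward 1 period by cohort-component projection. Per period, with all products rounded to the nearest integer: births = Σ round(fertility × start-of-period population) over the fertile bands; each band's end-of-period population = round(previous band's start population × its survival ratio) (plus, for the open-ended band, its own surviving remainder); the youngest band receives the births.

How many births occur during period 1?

8014

Call the groups 1 to 7, youngest first.
— Period 1 —
Births: 16800 * 0.477 = 8014
Group 2: 4200 * 0.981 = 4120
Group 3: 4600 * 0.982 = 4517
Group 4: 16800 * 0.964 = 16195
Group 5: 16300 * 0.963 = 15697
Group 6: 3900 * 0.977 = 3810
Group 7: 15100 * 0.98 + 4700 * 0.483 = 14798 + 2270 = 17068
Population now: 0–14=8014, 15–29=4120, 30–44=4517, 45–59=16195, 60–74=15697, 75–89=3810, 90+=17068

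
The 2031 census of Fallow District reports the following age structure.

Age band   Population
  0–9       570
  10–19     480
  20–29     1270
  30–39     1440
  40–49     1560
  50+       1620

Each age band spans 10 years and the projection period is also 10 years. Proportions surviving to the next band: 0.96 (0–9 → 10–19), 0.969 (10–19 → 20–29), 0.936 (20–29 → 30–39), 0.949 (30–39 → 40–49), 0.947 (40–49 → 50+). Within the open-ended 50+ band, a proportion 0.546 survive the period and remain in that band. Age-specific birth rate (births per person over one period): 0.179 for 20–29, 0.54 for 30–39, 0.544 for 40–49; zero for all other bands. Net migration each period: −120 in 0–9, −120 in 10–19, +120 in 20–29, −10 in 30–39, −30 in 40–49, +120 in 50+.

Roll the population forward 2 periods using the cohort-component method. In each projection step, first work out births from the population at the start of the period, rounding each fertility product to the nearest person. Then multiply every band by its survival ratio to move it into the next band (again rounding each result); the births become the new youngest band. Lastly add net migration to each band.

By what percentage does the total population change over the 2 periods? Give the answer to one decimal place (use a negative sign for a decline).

Period 1:
Births: 1270 × 0.179 = 227  |  1440 × 0.54 = 778  |  1560 × 0.544 = 849 → total 1854
10–19: 570 × 0.96 = 547
20–29: 480 × 0.969 = 465
30–39: 1270 × 0.936 = 1189
40–49: 1440 × 0.949 = 1367
50+: 1560 × 0.947 + 1620 × 0.546 = 1477 + 885 = 2362
Net migration: 0–9 − 120 → 1734; 10–19 − 120 → 427; 20–29 + 120 → 585; 30–39 − 10 → 1179; 40–49 − 30 → 1337; 50+ + 120 → 2482
End of period: [1734, 427, 585, 1179, 1337, 2482]
Period 2:
Births: 585 × 0.179 = 105  |  1179 × 0.54 = 637  |  1337 × 0.544 = 727 → total 1469
10–19: 1734 × 0.96 = 1665
20–29: 427 × 0.969 = 414
30–39: 585 × 0.936 = 548
40–49: 1179 × 0.949 = 1119
50+: 1337 × 0.947 + 2482 × 0.546 = 1266 + 1355 = 2621
Net migration: 0–9 − 120 → 1349; 10–19 − 120 → 1545; 20–29 + 120 → 534; 30–39 − 10 → 538; 40–49 − 30 → 1089; 50+ + 120 → 2741
End of period: [1349, 1545, 534, 538, 1089, 2741]
Total: 6940 → 7796; change = 856; percentage change = 12.3%

12.3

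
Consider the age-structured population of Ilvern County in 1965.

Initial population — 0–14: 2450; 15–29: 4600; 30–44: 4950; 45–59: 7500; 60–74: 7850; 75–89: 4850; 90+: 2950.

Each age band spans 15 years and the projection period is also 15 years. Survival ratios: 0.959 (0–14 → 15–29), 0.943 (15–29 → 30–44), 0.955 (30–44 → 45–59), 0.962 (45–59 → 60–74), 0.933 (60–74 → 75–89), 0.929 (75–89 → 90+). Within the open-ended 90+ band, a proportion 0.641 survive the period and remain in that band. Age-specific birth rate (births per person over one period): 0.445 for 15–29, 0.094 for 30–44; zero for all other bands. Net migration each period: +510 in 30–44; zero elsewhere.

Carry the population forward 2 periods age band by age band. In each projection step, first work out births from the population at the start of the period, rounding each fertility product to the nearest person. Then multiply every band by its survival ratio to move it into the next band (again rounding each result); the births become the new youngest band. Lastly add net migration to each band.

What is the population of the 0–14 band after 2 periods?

Numbering the bands 1..7 from youngest to oldest:
— Period 1 —
Births: 4600 × 0.445 = 2047, 4950 × 0.094 = 465 ⇒ total 2512
Band 2: 2450 × 0.959 = 2350
Band 3: 4600 × 0.943 = 4338
Band 4: 4950 × 0.955 = 4727
Band 5: 7500 × 0.962 = 7215
Band 6: 7850 × 0.933 = 7324
Band 7: 4850 × 0.929 + 2950 × 0.641 = 4506 + 1891 = 6397
Net migration: Band 3 + 510 → 4848
→ [2512, 2350, 4848, 4727, 7215, 7324, 6397]
— Period 2 —
Births: 2350 × 0.445 = 1046, 4848 × 0.094 = 456 ⇒ total 1502
Band 2: 2512 × 0.959 = 2409
Band 3: 2350 × 0.943 = 2216
Band 4: 4848 × 0.955 = 4630
Band 5: 4727 × 0.962 = 4547
Band 6: 7215 × 0.933 = 6732
Band 7: 7324 × 0.929 + 6397 × 0.641 = 6804 + 4100 = 10904
Net migration: Band 3 + 510 → 2726
→ [1502, 2409, 2726, 4630, 4547, 6732, 10904]

1502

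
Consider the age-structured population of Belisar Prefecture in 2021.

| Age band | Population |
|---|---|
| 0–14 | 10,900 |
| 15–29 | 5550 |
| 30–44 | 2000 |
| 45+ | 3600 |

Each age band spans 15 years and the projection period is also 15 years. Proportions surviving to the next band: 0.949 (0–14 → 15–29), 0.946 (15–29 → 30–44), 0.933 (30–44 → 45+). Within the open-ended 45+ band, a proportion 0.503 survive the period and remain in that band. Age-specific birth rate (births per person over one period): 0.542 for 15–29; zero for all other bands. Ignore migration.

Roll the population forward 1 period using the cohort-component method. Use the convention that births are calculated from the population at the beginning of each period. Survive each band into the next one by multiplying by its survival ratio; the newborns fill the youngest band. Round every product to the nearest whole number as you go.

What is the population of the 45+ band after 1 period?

3677

— Period 1 —
Births: 5550 × 0.542 = 3008
15–29: 10900 × 0.949 = 10344
30–44: 5550 × 0.946 = 5250
45+: 2000 × 0.933 + 3600 × 0.503 = 1866 + 1811 = 3677
Giving 3008 / 10344 / 5250 / 3677.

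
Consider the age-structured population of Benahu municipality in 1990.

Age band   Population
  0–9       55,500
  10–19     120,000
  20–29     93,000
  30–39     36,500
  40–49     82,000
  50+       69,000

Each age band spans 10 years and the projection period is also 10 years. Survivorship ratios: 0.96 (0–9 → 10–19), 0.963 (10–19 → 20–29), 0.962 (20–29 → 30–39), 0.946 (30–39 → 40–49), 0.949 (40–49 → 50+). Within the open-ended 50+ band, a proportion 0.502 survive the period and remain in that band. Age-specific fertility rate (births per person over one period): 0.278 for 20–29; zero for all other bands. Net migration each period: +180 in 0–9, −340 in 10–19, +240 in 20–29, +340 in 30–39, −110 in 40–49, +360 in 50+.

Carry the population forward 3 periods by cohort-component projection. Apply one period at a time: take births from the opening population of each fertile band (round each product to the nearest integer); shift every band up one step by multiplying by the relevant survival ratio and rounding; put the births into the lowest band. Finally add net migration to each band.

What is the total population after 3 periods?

350235

Period 1.
Births: 93000 * 0.278 = 25854
10–19: 55500 * 0.96 = 53280
20–29: 120000 * 0.963 = 115560
30–39: 93000 * 0.962 = 89466
40–49: 36500 * 0.946 = 34529
50+: 82000 * 0.949 + 69000 * 0.502 = 77818 + 34638 = 112456
Net migration: 0–9 + 180 → 26034; 10–19 − 340 → 52940; 20–29 + 240 → 115800; 30–39 + 340 → 89806; 40–49 − 110 → 34419; 50+ + 360 → 112816
Giving 26034 / 52940 / 115800 / 89806 / 34419 / 112816.
Period 2.
Births: 115800 * 0.278 = 32192
10–19: 26034 * 0.96 = 24993
20–29: 52940 * 0.963 = 50981
30–39: 115800 * 0.962 = 111400
40–49: 89806 * 0.946 = 84956
50+: 34419 * 0.949 + 112816 * 0.502 = 32664 + 56634 = 89298
Net migration: 0–9 + 180 → 32372; 10–19 − 340 → 24653; 20–29 + 240 → 51221; 30–39 + 340 → 111740; 40–49 − 110 → 84846; 50+ + 360 → 89658
Giving 32372 / 24653 / 51221 / 111740 / 84846 / 89658.
Period 3.
Births: 51221 * 0.278 = 14239
10–19: 32372 * 0.96 = 31077
20–29: 24653 * 0.963 = 23741
30–39: 51221 * 0.962 = 49275
40–49: 111740 * 0.946 = 105706
50+: 84846 * 0.949 + 89658 * 0.502 = 80519 + 45008 = 125527
Net migration: 0–9 + 180 → 14419; 10–19 − 340 → 30737; 20–29 + 240 → 23981; 30–39 + 340 → 49615; 40–49 − 110 → 105596; 50+ + 360 → 125887
Giving 14419 / 30737 / 23981 / 49615 / 105596 / 125887.
Total after period 3: 14419 + 30737 + 23981 + 49615 + 105596 + 125887 = 350235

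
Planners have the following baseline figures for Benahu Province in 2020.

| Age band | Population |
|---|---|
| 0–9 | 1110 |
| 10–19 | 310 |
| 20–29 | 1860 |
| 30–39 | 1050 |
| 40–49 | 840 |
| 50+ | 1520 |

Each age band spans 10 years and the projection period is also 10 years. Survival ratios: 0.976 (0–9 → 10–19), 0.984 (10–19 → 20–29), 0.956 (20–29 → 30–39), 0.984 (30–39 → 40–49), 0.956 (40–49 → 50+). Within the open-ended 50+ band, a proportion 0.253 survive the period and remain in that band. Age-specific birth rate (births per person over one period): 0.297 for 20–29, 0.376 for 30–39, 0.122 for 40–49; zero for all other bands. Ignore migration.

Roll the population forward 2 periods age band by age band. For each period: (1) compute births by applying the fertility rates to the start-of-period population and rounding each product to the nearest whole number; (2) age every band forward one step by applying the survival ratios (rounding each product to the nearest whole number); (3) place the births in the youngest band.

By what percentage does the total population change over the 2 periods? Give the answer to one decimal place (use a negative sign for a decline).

Numbering the bands 1..6 from youngest to oldest:
Period 1:
Births: 1860 × 0.297 = 552 ; 1050 × 0.376 = 395 ; 840 × 0.122 = 102 → 1049
Band 2: 1110 × 0.976 = 1083
Band 3: 310 × 0.984 = 305
Band 4: 1860 × 0.956 = 1778
Band 5: 1050 × 0.984 = 1033
Band 6: 840 × 0.956 + 1520 × 0.253 = 803 + 385 = 1188
End of period: [1049, 1083, 305, 1778, 1033, 1188]
Period 2:
Births: 305 × 0.297 = 91 ; 1778 × 0.376 = 669 ; 1033 × 0.122 = 126 → 886
Band 2: 1049 × 0.976 = 1024
Band 3: 1083 × 0.984 = 1066
Band 4: 305 × 0.956 = 292
Band 5: 1778 × 0.984 = 1750
Band 6: 1033 × 0.956 + 1188 × 0.253 = 988 + 301 = 1289
End of period: [886, 1024, 1066, 292, 1750, 1289]
Total: 6690 → 6307; change = -383; percentage change = -5.7%

-5.7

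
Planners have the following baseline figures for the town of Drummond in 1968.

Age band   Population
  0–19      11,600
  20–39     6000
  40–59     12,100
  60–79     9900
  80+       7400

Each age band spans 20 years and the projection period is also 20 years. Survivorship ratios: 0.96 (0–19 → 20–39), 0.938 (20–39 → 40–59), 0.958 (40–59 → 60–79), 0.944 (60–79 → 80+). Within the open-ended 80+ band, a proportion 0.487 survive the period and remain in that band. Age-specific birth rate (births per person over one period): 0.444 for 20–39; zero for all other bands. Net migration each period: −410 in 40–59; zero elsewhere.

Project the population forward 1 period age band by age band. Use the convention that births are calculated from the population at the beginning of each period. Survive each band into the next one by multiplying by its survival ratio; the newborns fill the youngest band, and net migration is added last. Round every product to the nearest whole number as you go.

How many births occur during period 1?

2664

Call the groups 1 to 5, youngest first.
Period 1:
Births: 6000 * 0.444 = 2664
Group 2: 11600 * 0.96 = 11136
Group 3: 6000 * 0.938 = 5628
Group 4: 12100 * 0.958 = 11592
Group 5: 9900 * 0.944 + 7400 * 0.487 = 9346 + 3604 = 12950
Net migration: Group 3 − 410 → 5218
→ [2664, 11136, 5218, 11592, 12950]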